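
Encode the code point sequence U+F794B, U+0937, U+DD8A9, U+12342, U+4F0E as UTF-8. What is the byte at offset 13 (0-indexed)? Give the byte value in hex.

U+F794B → 4-byte form F3 B7 A5 8B at offsets 0–3.
U+0937 → 3-byte form E0 A4 B7 at offsets 4–6.
U+DD8A9 → 4-byte form F3 9D A2 A9 at offsets 7–10.
U+12342 → 4-byte form F0 92 8D 82 at offsets 11–14.
Offset 13 falls in char 4's range; it's byte 3 of F0 92 8D 82 = 0x8D.

0x8D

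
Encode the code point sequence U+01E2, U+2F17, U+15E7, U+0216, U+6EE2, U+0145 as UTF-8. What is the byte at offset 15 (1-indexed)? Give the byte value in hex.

1-indexed offset 15 is 0-indexed offset 14.
U+01E2 → 2-byte form C7 A2 at offsets 0–1.
U+2F17 → 3-byte form E2 BC 97 at offsets 2–4.
U+15E7 → 3-byte form E1 97 A7 at offsets 5–7.
U+0216 → 2-byte form C8 96 at offsets 8–9.
U+6EE2 → 3-byte form E6 BB A2 at offsets 10–12.
U+0145 → 2-byte form C5 85 at offsets 13–14.
Offset 14 falls in char 6's range; it's byte 2 of C5 85 = 0x85.

0x85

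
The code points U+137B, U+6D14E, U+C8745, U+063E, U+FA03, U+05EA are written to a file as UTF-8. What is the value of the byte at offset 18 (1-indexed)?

1-indexed offset 18 is 0-indexed offset 17.
U+137B → 3-byte form E1 8D BB at offsets 0–2.
U+6D14E → 4-byte form F1 AD 85 8E at offsets 3–6.
U+C8745 → 4-byte form F3 88 9D 85 at offsets 7–10.
U+063E → 2-byte form D8 BE at offsets 11–12.
U+FA03 → 3-byte form EF A8 83 at offsets 13–15.
U+05EA → 2-byte form D7 AA at offsets 16–17.
Offset 17 falls in char 6's range; it's byte 2 of D7 AA = 0xAA.

0xAA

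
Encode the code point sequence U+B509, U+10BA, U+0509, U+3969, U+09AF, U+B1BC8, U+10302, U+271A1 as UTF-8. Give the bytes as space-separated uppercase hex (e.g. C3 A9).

U+B509: 3-byte form → EB 94 89.
U+10BA: 3-byte form → E1 82 BA.
U+0509: 2-byte form → D4 89.
U+3969: 3-byte form → E3 A5 A9.
U+09AF: 3-byte form → E0 A6 AF.
U+B1BC8: 4-byte form → F2 B1 AF 88.
U+10302: 4-byte form → F0 90 8C 82.
U+271A1: 4-byte form → F0 A7 86 A1.
Concatenated (26 bytes): EB 94 89 E1 82 BA D4 89 E3 A5 A9 E0 A6 AF F2 B1 AF 88 F0 90 8C 82 F0 A7 86 A1.

EB 94 89 E1 82 BA D4 89 E3 A5 A9 E0 A6 AF F2 B1 AF 88 F0 90 8C 82 F0 A7 86 A1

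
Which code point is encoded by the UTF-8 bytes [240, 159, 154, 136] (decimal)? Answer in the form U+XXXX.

U+1F688

Leading byte 0xF0 = 11110000 matches 11110xxx → 4-byte sequence.
Byte 1: 0xF0 = 11110000, payload 000 (3 bits).
Byte 2: 0x9F = 10011111 (10xxxxxx ✓), payload 011111.
Byte 3: 0x9A = 10011010 (10xxxxxx ✓), payload 011010.
Byte 4: 0x88 = 10001000 (10xxxxxx ✓), payload 001000.
Concatenate: 000011111011010001000 = 0x1F688 (21 bits → U+1F688).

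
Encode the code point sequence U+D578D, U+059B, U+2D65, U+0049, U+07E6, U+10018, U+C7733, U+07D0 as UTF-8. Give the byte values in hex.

U+D578D: 4-byte form → F3 95 9E 8D.
U+059B: 2-byte form → D6 9B.
U+2D65: 3-byte form → E2 B5 A5.
U+0049: 1-byte form → 49.
U+07E6: 2-byte form → DF A6.
U+10018: 4-byte form → F0 90 80 98.
U+C7733: 4-byte form → F3 87 9C B3.
U+07D0: 2-byte form → DF 90.
Concatenated (22 bytes): F3 95 9E 8D D6 9B E2 B5 A5 49 DF A6 F0 90 80 98 F3 87 9C B3 DF 90.

F3 95 9E 8D D6 9B E2 B5 A5 49 DF A6 F0 90 80 98 F3 87 9C B3 DF 90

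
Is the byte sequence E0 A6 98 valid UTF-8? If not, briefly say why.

valid

Leading byte 0xE0 = 11100000 → 3-byte form.
Continuation bytes 0xA6=10100110, 0x98=10011000 all match 10xxxxxx.
Decoded value 0x998 is ≥ 0x800 (shortest form) and not a surrogate.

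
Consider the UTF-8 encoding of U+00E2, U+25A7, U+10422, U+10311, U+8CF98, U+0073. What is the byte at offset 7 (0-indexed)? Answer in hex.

U+00E2 → 2-byte form C3 A2 at offsets 0–1.
U+25A7 → 3-byte form E2 96 A7 at offsets 2–4.
U+10422 → 4-byte form F0 90 90 A2 at offsets 5–8.
Offset 7 falls in char 3's range; it's byte 3 of F0 90 90 A2 = 0x90.

0x90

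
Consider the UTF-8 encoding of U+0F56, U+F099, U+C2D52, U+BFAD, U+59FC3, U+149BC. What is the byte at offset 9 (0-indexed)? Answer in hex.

U+0F56 → 3-byte form E0 BD 96 at offsets 0–2.
U+F099 → 3-byte form EF 82 99 at offsets 3–5.
U+C2D52 → 4-byte form F3 82 B5 92 at offsets 6–9.
Offset 9 falls in char 3's range; it's byte 4 of F3 82 B5 92 = 0x92.

0x92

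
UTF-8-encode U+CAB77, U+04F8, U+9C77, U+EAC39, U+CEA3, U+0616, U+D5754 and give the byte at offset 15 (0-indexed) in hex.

U+CAB77 → 4-byte form F3 8A AD B7 at offsets 0–3.
U+04F8 → 2-byte form D3 B8 at offsets 4–5.
U+9C77 → 3-byte form E9 B1 B7 at offsets 6–8.
U+EAC39 → 4-byte form F3 AA B0 B9 at offsets 9–12.
U+CEA3 → 3-byte form EC BA A3 at offsets 13–15.
Offset 15 falls in char 5's range; it's byte 3 of EC BA A3 = 0xA3.

0xA3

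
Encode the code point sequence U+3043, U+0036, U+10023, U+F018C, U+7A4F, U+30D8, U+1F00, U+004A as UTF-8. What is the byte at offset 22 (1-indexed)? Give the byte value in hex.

1-indexed offset 22 is 0-indexed offset 21.
U+3043 → 3-byte form E3 81 83 at offsets 0–2.
U+0036 → 1-byte form 36 at offsets 3–3.
U+10023 → 4-byte form F0 90 80 A3 at offsets 4–7.
U+F018C → 4-byte form F3 B0 86 8C at offsets 8–11.
U+7A4F → 3-byte form E7 A9 8F at offsets 12–14.
U+30D8 → 3-byte form E3 83 98 at offsets 15–17.
U+1F00 → 3-byte form E1 BC 80 at offsets 18–20.
U+004A → 1-byte form 4A at offsets 21–21.
Offset 21 falls in char 8's range; it's byte 1 of 4A = 0x4A.

0x4A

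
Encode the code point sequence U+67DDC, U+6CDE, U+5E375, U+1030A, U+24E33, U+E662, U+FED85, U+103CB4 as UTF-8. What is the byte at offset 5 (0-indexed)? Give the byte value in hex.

U+67DDC → 4-byte form F1 A7 B7 9C at offsets 0–3.
U+6CDE → 3-byte form E6 B3 9E at offsets 4–6.
Offset 5 falls in char 2's range; it's byte 2 of E6 B3 9E = 0xB3.

0xB3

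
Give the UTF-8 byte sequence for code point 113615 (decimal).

U+1BBCF = 0x1BBCF = 113615 decimal. In range U+10000–U+10FFFF → 4-byte form: 11110xxx 10xxxxxx 10xxxxxx 10xxxxxx.
Binary (21 bits): 000011011101111001111.
Split 3+6+6+6: 000 | 011011 | 101111 | 001111.
Byte 1: 11110000 = 0xF0.
Byte 2: 10011011 = 0x9B.
Byte 3: 10101111 = 0xAF.
Byte 4: 10001111 = 0x8F.

F0 9B AF 8F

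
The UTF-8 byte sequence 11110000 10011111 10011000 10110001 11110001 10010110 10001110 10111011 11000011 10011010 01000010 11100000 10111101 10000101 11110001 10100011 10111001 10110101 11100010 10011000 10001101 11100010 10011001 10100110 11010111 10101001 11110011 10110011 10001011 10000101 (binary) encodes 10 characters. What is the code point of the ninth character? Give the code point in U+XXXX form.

U+05E9

Offset 0: leading byte 0xF0 = 11110000 → 4-byte char #1 = F0 9F 98 B1.
Offset 4: leading byte 0xF1 = 11110001 → 4-byte char #2 = F1 96 8E BB.
Offset 8: leading byte 0xC3 = 11000011 → 2-byte char #3 = C3 9A.
Offset 10: leading byte 0x42 = 01000010 → 1-byte char #4 = 42.
Offset 11: leading byte 0xE0 = 11100000 → 3-byte char #5 = E0 BD 85.
Offset 14: leading byte 0xF1 = 11110001 → 4-byte char #6 = F1 A3 B9 B5.
Offset 18: leading byte 0xE2 = 11100010 → 3-byte char #7 = E2 98 8D.
Offset 21: leading byte 0xE2 = 11100010 → 3-byte char #8 = E2 99 A6.
Offset 24: leading byte 0xD7 = 11010111 → 2-byte char #9 = D7 A9.
Leading byte 0xD7 = 11010111 matches 110xxxxx → 2-byte sequence.
Byte 1: 0xD7 = 11010111, payload 10111 (5 bits).
Byte 2: 0xA9 = 10101001 (10xxxxxx ✓), payload 101001.
Concatenate: 10111101001 = 0x5E9 (11 bits → U+05E9).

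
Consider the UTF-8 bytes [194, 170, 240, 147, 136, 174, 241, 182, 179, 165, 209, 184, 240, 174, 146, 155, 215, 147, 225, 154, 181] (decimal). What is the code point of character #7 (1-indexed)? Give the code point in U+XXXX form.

Offset 0: leading byte 0xC2 = 11000010 → 2-byte char #1 = C2 AA.
Offset 2: leading byte 0xF0 = 11110000 → 4-byte char #2 = F0 93 88 AE.
Offset 6: leading byte 0xF1 = 11110001 → 4-byte char #3 = F1 B6 B3 A5.
Offset 10: leading byte 0xD1 = 11010001 → 2-byte char #4 = D1 B8.
Offset 12: leading byte 0xF0 = 11110000 → 4-byte char #5 = F0 AE 92 9B.
Offset 16: leading byte 0xD7 = 11010111 → 2-byte char #6 = D7 93.
Offset 18: leading byte 0xE1 = 11100001 → 3-byte char #7 = E1 9A B5.
Leading byte 0xE1 = 11100001 matches 1110xxxx → 3-byte sequence.
Byte 1: 0xE1 = 11100001, payload 0001 (4 bits).
Byte 2: 0x9A = 10011010 (10xxxxxx ✓), payload 011010.
Byte 3: 0xB5 = 10110101 (10xxxxxx ✓), payload 110101.
Concatenate: 0001011010110101 = 0x16B5 (16 bits → U+16B5).

U+16B5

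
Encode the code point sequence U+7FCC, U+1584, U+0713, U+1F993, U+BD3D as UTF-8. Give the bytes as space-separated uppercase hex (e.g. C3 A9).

U+7FCC: 3-byte form → E7 BF 8C.
U+1584: 3-byte form → E1 96 84.
U+0713: 2-byte form → DC 93.
U+1F993: 4-byte form → F0 9F A6 93.
U+BD3D: 3-byte form → EB B4 BD.
Concatenated (15 bytes): E7 BF 8C E1 96 84 DC 93 F0 9F A6 93 EB B4 BD.

E7 BF 8C E1 96 84 DC 93 F0 9F A6 93 EB B4 BD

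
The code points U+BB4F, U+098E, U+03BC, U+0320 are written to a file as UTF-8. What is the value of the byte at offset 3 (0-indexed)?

U+BB4F → 3-byte form EB AD 8F at offsets 0–2.
U+098E → 3-byte form E0 A6 8E at offsets 3–5.
Offset 3 falls in char 2's range; it's byte 1 of E0 A6 8E = 0xE0.

0xE0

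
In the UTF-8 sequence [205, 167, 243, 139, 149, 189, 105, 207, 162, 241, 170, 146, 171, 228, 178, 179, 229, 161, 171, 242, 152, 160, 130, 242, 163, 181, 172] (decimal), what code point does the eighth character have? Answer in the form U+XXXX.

U+98802

Offset 0: leading byte 0xCD = 11001101 → 2-byte char #1 = CD A7.
Offset 2: leading byte 0xF3 = 11110011 → 4-byte char #2 = F3 8B 95 BD.
Offset 6: leading byte 0x69 = 01101001 → 1-byte char #3 = 69.
Offset 7: leading byte 0xCF = 11001111 → 2-byte char #4 = CF A2.
Offset 9: leading byte 0xF1 = 11110001 → 4-byte char #5 = F1 AA 92 AB.
Offset 13: leading byte 0xE4 = 11100100 → 3-byte char #6 = E4 B2 B3.
Offset 16: leading byte 0xE5 = 11100101 → 3-byte char #7 = E5 A1 AB.
Offset 19: leading byte 0xF2 = 11110010 → 4-byte char #8 = F2 98 A0 82.
Leading byte 0xF2 = 11110010 matches 11110xxx → 4-byte sequence.
Byte 1: 0xF2 = 11110010, payload 010 (3 bits).
Byte 2: 0x98 = 10011000 (10xxxxxx ✓), payload 011000.
Byte 3: 0xA0 = 10100000 (10xxxxxx ✓), payload 100000.
Byte 4: 0x82 = 10000010 (10xxxxxx ✓), payload 000010.
Concatenate: 010011000100000000010 = 0x98802 (21 bits → U+98802).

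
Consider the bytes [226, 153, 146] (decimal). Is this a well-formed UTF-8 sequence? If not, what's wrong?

Leading byte 0xE2 = 11100010 → 3-byte form.
Continuation bytes 0x99=10011001, 0x92=10010010 all match 10xxxxxx.
Decoded value 0x2652 is ≥ 0x800 (shortest form) and not a surrogate.

valid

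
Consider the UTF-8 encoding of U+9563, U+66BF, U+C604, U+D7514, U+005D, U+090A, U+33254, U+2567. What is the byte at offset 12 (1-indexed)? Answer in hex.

1-indexed offset 12 is 0-indexed offset 11.
U+9563 → 3-byte form E9 95 A3 at offsets 0–2.
U+66BF → 3-byte form E6 9A BF at offsets 3–5.
U+C604 → 3-byte form EC 98 84 at offsets 6–8.
U+D7514 → 4-byte form F3 97 94 94 at offsets 9–12.
Offset 11 falls in char 4's range; it's byte 3 of F3 97 94 94 = 0x94.

0x94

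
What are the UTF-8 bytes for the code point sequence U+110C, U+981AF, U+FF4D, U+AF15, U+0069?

U+110C: 3-byte form → E1 84 8C.
U+981AF: 4-byte form → F2 98 86 AF.
U+FF4D: 3-byte form → EF BD 8D.
U+AF15: 3-byte form → EA BC 95.
U+0069: 1-byte form → 69.
Concatenated (14 bytes): E1 84 8C F2 98 86 AF EF BD 8D EA BC 95 69.

E1 84 8C F2 98 86 AF EF BD 8D EA BC 95 69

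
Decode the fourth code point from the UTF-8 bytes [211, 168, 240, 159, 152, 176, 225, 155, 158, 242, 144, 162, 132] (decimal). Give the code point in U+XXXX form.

U+90884

Offset 0: leading byte 0xD3 = 11010011 → 2-byte char #1 = D3 A8.
Offset 2: leading byte 0xF0 = 11110000 → 4-byte char #2 = F0 9F 98 B0.
Offset 6: leading byte 0xE1 = 11100001 → 3-byte char #3 = E1 9B 9E.
Offset 9: leading byte 0xF2 = 11110010 → 4-byte char #4 = F2 90 A2 84.
Leading byte 0xF2 = 11110010 matches 11110xxx → 4-byte sequence.
Byte 1: 0xF2 = 11110010, payload 010 (3 bits).
Byte 2: 0x90 = 10010000 (10xxxxxx ✓), payload 010000.
Byte 3: 0xA2 = 10100010 (10xxxxxx ✓), payload 100010.
Byte 4: 0x84 = 10000100 (10xxxxxx ✓), payload 000100.
Concatenate: 010010000100010000100 = 0x90884 (21 bits → U+90884).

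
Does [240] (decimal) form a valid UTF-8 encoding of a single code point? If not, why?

invalid (sequence truncated)

Leading byte 0xF0 = 11110000 → 4-byte form, but only 1 byte is present.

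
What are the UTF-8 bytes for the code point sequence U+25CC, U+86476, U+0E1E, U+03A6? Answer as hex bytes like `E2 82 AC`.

E2 97 8C F2 86 91 B6 E0 B8 9E CE A6

U+25CC: 3-byte form → E2 97 8C.
U+86476: 4-byte form → F2 86 91 B6.
U+0E1E: 3-byte form → E0 B8 9E.
U+03A6: 2-byte form → CE A6.
Concatenated (12 bytes): E2 97 8C F2 86 91 B6 E0 B8 9E CE A6.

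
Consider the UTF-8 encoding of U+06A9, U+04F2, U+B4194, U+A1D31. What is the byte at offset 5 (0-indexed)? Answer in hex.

U+06A9 → 2-byte form DA A9 at offsets 0–1.
U+04F2 → 2-byte form D3 B2 at offsets 2–3.
U+B4194 → 4-byte form F2 B4 86 94 at offsets 4–7.
Offset 5 falls in char 3's range; it's byte 2 of F2 B4 86 94 = 0xB4.

0xB4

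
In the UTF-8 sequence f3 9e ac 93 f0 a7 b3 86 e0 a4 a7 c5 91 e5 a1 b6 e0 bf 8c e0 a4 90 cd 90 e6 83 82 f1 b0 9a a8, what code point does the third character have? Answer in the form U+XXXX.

U+0927

Offset 0: leading byte 0xF3 = 11110011 → 4-byte char #1 = F3 9E AC 93.
Offset 4: leading byte 0xF0 = 11110000 → 4-byte char #2 = F0 A7 B3 86.
Offset 8: leading byte 0xE0 = 11100000 → 3-byte char #3 = E0 A4 A7.
Leading byte 0xE0 = 11100000 matches 1110xxxx → 3-byte sequence.
Byte 1: 0xE0 = 11100000, payload 0000 (4 bits).
Byte 2: 0xA4 = 10100100 (10xxxxxx ✓), payload 100100.
Byte 3: 0xA7 = 10100111 (10xxxxxx ✓), payload 100111.
Concatenate: 0000100100100111 = 0x927 (16 bits → U+0927).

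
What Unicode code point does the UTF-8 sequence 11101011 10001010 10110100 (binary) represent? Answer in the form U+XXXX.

U+B2B4

Leading byte 0xEB = 11101011 matches 1110xxxx → 3-byte sequence.
Byte 1: 0xEB = 11101011, payload 1011 (4 bits).
Byte 2: 0x8A = 10001010 (10xxxxxx ✓), payload 001010.
Byte 3: 0xB4 = 10110100 (10xxxxxx ✓), payload 110100.
Concatenate: 1011001010110100 = 0xB2B4 (16 bits → U+B2B4).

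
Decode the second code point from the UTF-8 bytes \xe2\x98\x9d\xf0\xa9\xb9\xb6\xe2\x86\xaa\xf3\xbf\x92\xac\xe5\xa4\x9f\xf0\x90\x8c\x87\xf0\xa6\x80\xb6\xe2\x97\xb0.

Offset 0: leading byte 0xE2 = 11100010 → 3-byte char #1 = E2 98 9D.
Offset 3: leading byte 0xF0 = 11110000 → 4-byte char #2 = F0 A9 B9 B6.
Leading byte 0xF0 = 11110000 matches 11110xxx → 4-byte sequence.
Byte 1: 0xF0 = 11110000, payload 000 (3 bits).
Byte 2: 0xA9 = 10101001 (10xxxxxx ✓), payload 101001.
Byte 3: 0xB9 = 10111001 (10xxxxxx ✓), payload 111001.
Byte 4: 0xB6 = 10110110 (10xxxxxx ✓), payload 110110.
Concatenate: 000101001111001110110 = 0x29E76 (21 bits → U+29E76).

U+29E76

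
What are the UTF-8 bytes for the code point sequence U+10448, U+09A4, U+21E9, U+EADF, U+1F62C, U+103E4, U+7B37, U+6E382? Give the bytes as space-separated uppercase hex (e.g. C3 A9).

F0 90 91 88 E0 A6 A4 E2 87 A9 EE AB 9F F0 9F 98 AC F0 90 8F A4 E7 AC B7 F1 AE 8E 82

U+10448: 4-byte form → F0 90 91 88.
U+09A4: 3-byte form → E0 A6 A4.
U+21E9: 3-byte form → E2 87 A9.
U+EADF: 3-byte form → EE AB 9F.
U+1F62C: 4-byte form → F0 9F 98 AC.
U+103E4: 4-byte form → F0 90 8F A4.
U+7B37: 3-byte form → E7 AC B7.
U+6E382: 4-byte form → F1 AE 8E 82.
Concatenated (28 bytes): F0 90 91 88 E0 A6 A4 E2 87 A9 EE AB 9F F0 9F 98 AC F0 90 8F A4 E7 AC B7 F1 AE 8E 82.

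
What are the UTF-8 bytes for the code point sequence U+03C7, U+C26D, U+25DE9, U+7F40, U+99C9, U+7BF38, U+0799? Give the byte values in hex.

CF 87 EC 89 AD F0 A5 B7 A9 E7 BD 80 E9 A7 89 F1 BB BC B8 DE 99

U+03C7: 2-byte form → CF 87.
U+C26D: 3-byte form → EC 89 AD.
U+25DE9: 4-byte form → F0 A5 B7 A9.
U+7F40: 3-byte form → E7 BD 80.
U+99C9: 3-byte form → E9 A7 89.
U+7BF38: 4-byte form → F1 BB BC B8.
U+0799: 2-byte form → DE 99.
Concatenated (21 bytes): CF 87 EC 89 AD F0 A5 B7 A9 E7 BD 80 E9 A7 89 F1 BB BC B8 DE 99.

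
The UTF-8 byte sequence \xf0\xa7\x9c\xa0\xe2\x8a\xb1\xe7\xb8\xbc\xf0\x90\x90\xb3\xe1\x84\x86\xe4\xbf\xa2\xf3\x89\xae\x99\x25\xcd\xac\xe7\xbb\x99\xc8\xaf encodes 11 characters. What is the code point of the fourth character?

U+10433

Offset 0: leading byte 0xF0 = 11110000 → 4-byte char #1 = F0 A7 9C A0.
Offset 4: leading byte 0xE2 = 11100010 → 3-byte char #2 = E2 8A B1.
Offset 7: leading byte 0xE7 = 11100111 → 3-byte char #3 = E7 B8 BC.
Offset 10: leading byte 0xF0 = 11110000 → 4-byte char #4 = F0 90 90 B3.
Leading byte 0xF0 = 11110000 matches 11110xxx → 4-byte sequence.
Byte 1: 0xF0 = 11110000, payload 000 (3 bits).
Byte 2: 0x90 = 10010000 (10xxxxxx ✓), payload 010000.
Byte 3: 0x90 = 10010000 (10xxxxxx ✓), payload 010000.
Byte 4: 0xB3 = 10110011 (10xxxxxx ✓), payload 110011.
Concatenate: 000010000010000110011 = 0x10433 (21 bits → U+10433).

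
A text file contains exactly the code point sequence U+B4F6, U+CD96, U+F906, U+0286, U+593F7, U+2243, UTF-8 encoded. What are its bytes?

U+B4F6: 3-byte form → EB 93 B6.
U+CD96: 3-byte form → EC B6 96.
U+F906: 3-byte form → EF A4 86.
U+0286: 2-byte form → CA 86.
U+593F7: 4-byte form → F1 99 8F B7.
U+2243: 3-byte form → E2 89 83.
Concatenated (18 bytes): EB 93 B6 EC B6 96 EF A4 86 CA 86 F1 99 8F B7 E2 89 83.

EB 93 B6 EC B6 96 EF A4 86 CA 86 F1 99 8F B7 E2 89 83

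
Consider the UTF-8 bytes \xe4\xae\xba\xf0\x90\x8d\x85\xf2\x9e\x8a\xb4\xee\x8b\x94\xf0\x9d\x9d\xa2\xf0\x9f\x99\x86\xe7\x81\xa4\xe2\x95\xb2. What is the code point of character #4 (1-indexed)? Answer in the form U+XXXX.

U+E2D4

Offset 0: leading byte 0xE4 = 11100100 → 3-byte char #1 = E4 AE BA.
Offset 3: leading byte 0xF0 = 11110000 → 4-byte char #2 = F0 90 8D 85.
Offset 7: leading byte 0xF2 = 11110010 → 4-byte char #3 = F2 9E 8A B4.
Offset 11: leading byte 0xEE = 11101110 → 3-byte char #4 = EE 8B 94.
Leading byte 0xEE = 11101110 matches 1110xxxx → 3-byte sequence.
Byte 1: 0xEE = 11101110, payload 1110 (4 bits).
Byte 2: 0x8B = 10001011 (10xxxxxx ✓), payload 001011.
Byte 3: 0x94 = 10010100 (10xxxxxx ✓), payload 010100.
Concatenate: 1110001011010100 = 0xE2D4 (16 bits → U+E2D4).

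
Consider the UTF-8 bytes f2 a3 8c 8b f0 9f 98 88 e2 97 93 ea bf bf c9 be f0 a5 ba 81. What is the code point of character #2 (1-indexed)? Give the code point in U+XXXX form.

Offset 0: leading byte 0xF2 = 11110010 → 4-byte char #1 = F2 A3 8C 8B.
Offset 4: leading byte 0xF0 = 11110000 → 4-byte char #2 = F0 9F 98 88.
Leading byte 0xF0 = 11110000 matches 11110xxx → 4-byte sequence.
Byte 1: 0xF0 = 11110000, payload 000 (3 bits).
Byte 2: 0x9F = 10011111 (10xxxxxx ✓), payload 011111.
Byte 3: 0x98 = 10011000 (10xxxxxx ✓), payload 011000.
Byte 4: 0x88 = 10001000 (10xxxxxx ✓), payload 001000.
Concatenate: 000011111011000001000 = 0x1F608 (21 bits → U+1F608).

U+1F608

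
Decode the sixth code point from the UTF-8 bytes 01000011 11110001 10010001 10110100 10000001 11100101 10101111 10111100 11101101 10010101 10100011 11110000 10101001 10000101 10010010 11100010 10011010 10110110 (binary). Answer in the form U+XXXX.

Offset 0: leading byte 0x43 = 01000011 → 1-byte char #1 = 43.
Offset 1: leading byte 0xF1 = 11110001 → 4-byte char #2 = F1 91 B4 81.
Offset 5: leading byte 0xE5 = 11100101 → 3-byte char #3 = E5 AF BC.
Offset 8: leading byte 0xED = 11101101 → 3-byte char #4 = ED 95 A3.
Offset 11: leading byte 0xF0 = 11110000 → 4-byte char #5 = F0 A9 85 92.
Offset 15: leading byte 0xE2 = 11100010 → 3-byte char #6 = E2 9A B6.
Leading byte 0xE2 = 11100010 matches 1110xxxx → 3-byte sequence.
Byte 1: 0xE2 = 11100010, payload 0010 (4 bits).
Byte 2: 0x9A = 10011010 (10xxxxxx ✓), payload 011010.
Byte 3: 0xB6 = 10110110 (10xxxxxx ✓), payload 110110.
Concatenate: 0010011010110110 = 0x26B6 (16 bits → U+26B6).

U+26B6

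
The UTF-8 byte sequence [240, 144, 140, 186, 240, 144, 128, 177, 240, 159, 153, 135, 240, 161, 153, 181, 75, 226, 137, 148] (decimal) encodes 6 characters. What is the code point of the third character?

U+1F647

Offset 0: leading byte 0xF0 = 11110000 → 4-byte char #1 = F0 90 8C BA.
Offset 4: leading byte 0xF0 = 11110000 → 4-byte char #2 = F0 90 80 B1.
Offset 8: leading byte 0xF0 = 11110000 → 4-byte char #3 = F0 9F 99 87.
Leading byte 0xF0 = 11110000 matches 11110xxx → 4-byte sequence.
Byte 1: 0xF0 = 11110000, payload 000 (3 bits).
Byte 2: 0x9F = 10011111 (10xxxxxx ✓), payload 011111.
Byte 3: 0x99 = 10011001 (10xxxxxx ✓), payload 011001.
Byte 4: 0x87 = 10000111 (10xxxxxx ✓), payload 000111.
Concatenate: 000011111011001000111 = 0x1F647 (21 bits → U+1F647).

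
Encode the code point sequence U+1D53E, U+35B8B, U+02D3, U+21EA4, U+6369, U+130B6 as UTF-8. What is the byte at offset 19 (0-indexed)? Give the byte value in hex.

0x82

U+1D53E → 4-byte form F0 9D 94 BE at offsets 0–3.
U+35B8B → 4-byte form F0 B5 AE 8B at offsets 4–7.
U+02D3 → 2-byte form CB 93 at offsets 8–9.
U+21EA4 → 4-byte form F0 A1 BA A4 at offsets 10–13.
U+6369 → 3-byte form E6 8D A9 at offsets 14–16.
U+130B6 → 4-byte form F0 93 82 B6 at offsets 17–20.
Offset 19 falls in char 6's range; it's byte 3 of F0 93 82 B6 = 0x82.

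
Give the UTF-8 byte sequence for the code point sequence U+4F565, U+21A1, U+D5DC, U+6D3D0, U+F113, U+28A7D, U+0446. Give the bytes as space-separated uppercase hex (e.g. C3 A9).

U+4F565: 4-byte form → F1 8F 95 A5.
U+21A1: 3-byte form → E2 86 A1.
U+D5DC: 3-byte form → ED 97 9C.
U+6D3D0: 4-byte form → F1 AD 8F 90.
U+F113: 3-byte form → EF 84 93.
U+28A7D: 4-byte form → F0 A8 A9 BD.
U+0446: 2-byte form → D1 86.
Concatenated (23 bytes): F1 8F 95 A5 E2 86 A1 ED 97 9C F1 AD 8F 90 EF 84 93 F0 A8 A9 BD D1 86.

F1 8F 95 A5 E2 86 A1 ED 97 9C F1 AD 8F 90 EF 84 93 F0 A8 A9 BD D1 86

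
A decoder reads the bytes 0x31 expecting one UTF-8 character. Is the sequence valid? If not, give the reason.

Leading byte 0x31 = 00110001 → 1-byte form.

valid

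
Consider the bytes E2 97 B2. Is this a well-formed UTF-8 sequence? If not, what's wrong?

valid

Leading byte 0xE2 = 11100010 → 3-byte form.
Continuation bytes 0x97=10010111, 0xB2=10110010 all match 10xxxxxx.
Decoded value 0x25F2 is ≥ 0x800 (shortest form) and not a surrogate.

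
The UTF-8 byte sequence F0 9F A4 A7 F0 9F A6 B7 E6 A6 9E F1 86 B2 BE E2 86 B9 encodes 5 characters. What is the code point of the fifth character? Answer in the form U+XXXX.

Offset 0: leading byte 0xF0 = 11110000 → 4-byte char #1 = F0 9F A4 A7.
Offset 4: leading byte 0xF0 = 11110000 → 4-byte char #2 = F0 9F A6 B7.
Offset 8: leading byte 0xE6 = 11100110 → 3-byte char #3 = E6 A6 9E.
Offset 11: leading byte 0xF1 = 11110001 → 4-byte char #4 = F1 86 B2 BE.
Offset 15: leading byte 0xE2 = 11100010 → 3-byte char #5 = E2 86 B9.
Leading byte 0xE2 = 11100010 matches 1110xxxx → 3-byte sequence.
Byte 1: 0xE2 = 11100010, payload 0010 (4 bits).
Byte 2: 0x86 = 10000110 (10xxxxxx ✓), payload 000110.
Byte 3: 0xB9 = 10111001 (10xxxxxx ✓), payload 111001.
Concatenate: 0010000110111001 = 0x21B9 (16 bits → U+21B9).

U+21B9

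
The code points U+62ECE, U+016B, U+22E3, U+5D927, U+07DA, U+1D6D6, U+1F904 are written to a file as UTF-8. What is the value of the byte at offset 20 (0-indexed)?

0x9F

U+62ECE → 4-byte form F1 A2 BB 8E at offsets 0–3.
U+016B → 2-byte form C5 AB at offsets 4–5.
U+22E3 → 3-byte form E2 8B A3 at offsets 6–8.
U+5D927 → 4-byte form F1 9D A4 A7 at offsets 9–12.
U+07DA → 2-byte form DF 9A at offsets 13–14.
U+1D6D6 → 4-byte form F0 9D 9B 96 at offsets 15–18.
U+1F904 → 4-byte form F0 9F A4 84 at offsets 19–22.
Offset 20 falls in char 7's range; it's byte 2 of F0 9F A4 84 = 0x9F.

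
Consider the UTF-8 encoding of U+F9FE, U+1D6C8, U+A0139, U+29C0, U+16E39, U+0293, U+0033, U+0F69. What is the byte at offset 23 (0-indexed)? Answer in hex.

U+F9FE → 3-byte form EF A7 BE at offsets 0–2.
U+1D6C8 → 4-byte form F0 9D 9B 88 at offsets 3–6.
U+A0139 → 4-byte form F2 A0 84 B9 at offsets 7–10.
U+29C0 → 3-byte form E2 A7 80 at offsets 11–13.
U+16E39 → 4-byte form F0 96 B8 B9 at offsets 14–17.
U+0293 → 2-byte form CA 93 at offsets 18–19.
U+0033 → 1-byte form 33 at offsets 20–20.
U+0F69 → 3-byte form E0 BD A9 at offsets 21–23.
Offset 23 falls in char 8's range; it's byte 3 of E0 BD A9 = 0xA9.

0xA9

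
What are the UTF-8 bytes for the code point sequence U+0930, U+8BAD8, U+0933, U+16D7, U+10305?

U+0930: 3-byte form → E0 A4 B0.
U+8BAD8: 4-byte form → F2 8B AB 98.
U+0933: 3-byte form → E0 A4 B3.
U+16D7: 3-byte form → E1 9B 97.
U+10305: 4-byte form → F0 90 8C 85.
Concatenated (17 bytes): E0 A4 B0 F2 8B AB 98 E0 A4 B3 E1 9B 97 F0 90 8C 85.

E0 A4 B0 F2 8B AB 98 E0 A4 B3 E1 9B 97 F0 90 8C 85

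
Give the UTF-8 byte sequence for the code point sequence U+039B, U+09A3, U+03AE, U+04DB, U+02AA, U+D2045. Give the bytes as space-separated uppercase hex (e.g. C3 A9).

U+039B: 2-byte form → CE 9B.
U+09A3: 3-byte form → E0 A6 A3.
U+03AE: 2-byte form → CE AE.
U+04DB: 2-byte form → D3 9B.
U+02AA: 2-byte form → CA AA.
U+D2045: 4-byte form → F3 92 81 85.
Concatenated (15 bytes): CE 9B E0 A6 A3 CE AE D3 9B CA AA F3 92 81 85.

CE 9B E0 A6 A3 CE AE D3 9B CA AA F3 92 81 85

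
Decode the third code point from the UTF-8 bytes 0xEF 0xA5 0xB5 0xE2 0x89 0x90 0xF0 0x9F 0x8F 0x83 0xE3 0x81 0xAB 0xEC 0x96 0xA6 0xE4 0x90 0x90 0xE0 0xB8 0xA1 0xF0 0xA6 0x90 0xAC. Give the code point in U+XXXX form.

U+1F3C3

Offset 0: leading byte 0xEF = 11101111 → 3-byte char #1 = EF A5 B5.
Offset 3: leading byte 0xE2 = 11100010 → 3-byte char #2 = E2 89 90.
Offset 6: leading byte 0xF0 = 11110000 → 4-byte char #3 = F0 9F 8F 83.
Leading byte 0xF0 = 11110000 matches 11110xxx → 4-byte sequence.
Byte 1: 0xF0 = 11110000, payload 000 (3 bits).
Byte 2: 0x9F = 10011111 (10xxxxxx ✓), payload 011111.
Byte 3: 0x8F = 10001111 (10xxxxxx ✓), payload 001111.
Byte 4: 0x83 = 10000011 (10xxxxxx ✓), payload 000011.
Concatenate: 000011111001111000011 = 0x1F3C3 (21 bits → U+1F3C3).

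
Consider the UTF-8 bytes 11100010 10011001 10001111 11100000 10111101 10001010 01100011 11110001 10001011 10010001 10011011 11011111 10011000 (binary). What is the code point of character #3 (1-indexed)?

Offset 0: leading byte 0xE2 = 11100010 → 3-byte char #1 = E2 99 8F.
Offset 3: leading byte 0xE0 = 11100000 → 3-byte char #2 = E0 BD 8A.
Offset 6: leading byte 0x63 = 01100011 → 1-byte char #3 = 63.
Leading byte 0x63 = 01100011 matches 0xxxxxxx → 1-byte sequence.
Byte 1: 0x63 = 01100011, payload 1100011 (7 bits).
Concatenate: 1100011 = 0x63 (7 bits → U+0063).

U+0063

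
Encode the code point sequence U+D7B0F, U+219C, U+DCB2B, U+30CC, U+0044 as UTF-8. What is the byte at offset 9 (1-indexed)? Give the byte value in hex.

1-indexed offset 9 is 0-indexed offset 8.
U+D7B0F → 4-byte form F3 97 AC 8F at offsets 0–3.
U+219C → 3-byte form E2 86 9C at offsets 4–6.
U+DCB2B → 4-byte form F3 9C AC AB at offsets 7–10.
Offset 8 falls in char 3's range; it's byte 2 of F3 9C AC AB = 0x9C.

0x9C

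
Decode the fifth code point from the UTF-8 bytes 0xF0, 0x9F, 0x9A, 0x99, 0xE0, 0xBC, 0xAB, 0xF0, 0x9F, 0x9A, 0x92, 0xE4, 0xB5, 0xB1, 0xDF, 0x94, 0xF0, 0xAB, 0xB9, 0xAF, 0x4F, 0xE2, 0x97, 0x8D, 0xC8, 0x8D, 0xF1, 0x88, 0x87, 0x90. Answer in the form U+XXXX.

Offset 0: leading byte 0xF0 = 11110000 → 4-byte char #1 = F0 9F 9A 99.
Offset 4: leading byte 0xE0 = 11100000 → 3-byte char #2 = E0 BC AB.
Offset 7: leading byte 0xF0 = 11110000 → 4-byte char #3 = F0 9F 9A 92.
Offset 11: leading byte 0xE4 = 11100100 → 3-byte char #4 = E4 B5 B1.
Offset 14: leading byte 0xDF = 11011111 → 2-byte char #5 = DF 94.
Leading byte 0xDF = 11011111 matches 110xxxxx → 2-byte sequence.
Byte 1: 0xDF = 11011111, payload 11111 (5 bits).
Byte 2: 0x94 = 10010100 (10xxxxxx ✓), payload 010100.
Concatenate: 11111010100 = 0x7D4 (11 bits → U+07D4).

U+07D4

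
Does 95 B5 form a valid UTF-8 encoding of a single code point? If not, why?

invalid (continuation byte with no leading byte)

Byte 0x95 = 10010101 has the form 10xxxxxx — a continuation byte — but there is no preceding leading byte.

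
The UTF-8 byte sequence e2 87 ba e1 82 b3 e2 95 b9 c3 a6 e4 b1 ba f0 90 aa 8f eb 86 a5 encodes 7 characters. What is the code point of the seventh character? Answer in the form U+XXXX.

U+B1A5

Offset 0: leading byte 0xE2 = 11100010 → 3-byte char #1 = E2 87 BA.
Offset 3: leading byte 0xE1 = 11100001 → 3-byte char #2 = E1 82 B3.
Offset 6: leading byte 0xE2 = 11100010 → 3-byte char #3 = E2 95 B9.
Offset 9: leading byte 0xC3 = 11000011 → 2-byte char #4 = C3 A6.
Offset 11: leading byte 0xE4 = 11100100 → 3-byte char #5 = E4 B1 BA.
Offset 14: leading byte 0xF0 = 11110000 → 4-byte char #6 = F0 90 AA 8F.
Offset 18: leading byte 0xEB = 11101011 → 3-byte char #7 = EB 86 A5.
Leading byte 0xEB = 11101011 matches 1110xxxx → 3-byte sequence.
Byte 1: 0xEB = 11101011, payload 1011 (4 bits).
Byte 2: 0x86 = 10000110 (10xxxxxx ✓), payload 000110.
Byte 3: 0xA5 = 10100101 (10xxxxxx ✓), payload 100101.
Concatenate: 1011000110100101 = 0xB1A5 (16 bits → U+B1A5).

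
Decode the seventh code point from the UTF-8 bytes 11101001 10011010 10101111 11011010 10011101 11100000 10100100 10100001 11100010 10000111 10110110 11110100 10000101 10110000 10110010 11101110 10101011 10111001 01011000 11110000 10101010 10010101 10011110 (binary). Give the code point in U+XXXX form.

Offset 0: leading byte 0xE9 = 11101001 → 3-byte char #1 = E9 9A AF.
Offset 3: leading byte 0xDA = 11011010 → 2-byte char #2 = DA 9D.
Offset 5: leading byte 0xE0 = 11100000 → 3-byte char #3 = E0 A4 A1.
Offset 8: leading byte 0xE2 = 11100010 → 3-byte char #4 = E2 87 B6.
Offset 11: leading byte 0xF4 = 11110100 → 4-byte char #5 = F4 85 B0 B2.
Offset 15: leading byte 0xEE = 11101110 → 3-byte char #6 = EE AB B9.
Offset 18: leading byte 0x58 = 01011000 → 1-byte char #7 = 58.
Leading byte 0x58 = 01011000 matches 0xxxxxxx → 1-byte sequence.
Byte 1: 0x58 = 01011000, payload 1011000 (7 bits).
Concatenate: 1011000 = 0x58 (7 bits → U+0058).

U+0058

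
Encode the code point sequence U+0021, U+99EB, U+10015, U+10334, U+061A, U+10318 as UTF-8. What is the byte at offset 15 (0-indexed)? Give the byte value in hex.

0x90

U+0021 → 1-byte form 21 at offsets 0–0.
U+99EB → 3-byte form E9 A7 AB at offsets 1–3.
U+10015 → 4-byte form F0 90 80 95 at offsets 4–7.
U+10334 → 4-byte form F0 90 8C B4 at offsets 8–11.
U+061A → 2-byte form D8 9A at offsets 12–13.
U+10318 → 4-byte form F0 90 8C 98 at offsets 14–17.
Offset 15 falls in char 6's range; it's byte 2 of F0 90 8C 98 = 0x90.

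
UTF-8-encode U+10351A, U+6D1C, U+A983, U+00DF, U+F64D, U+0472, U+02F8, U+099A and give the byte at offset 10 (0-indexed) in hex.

U+10351A → 4-byte form F4 83 94 9A at offsets 0–3.
U+6D1C → 3-byte form E6 B4 9C at offsets 4–6.
U+A983 → 3-byte form EA A6 83 at offsets 7–9.
U+00DF → 2-byte form C3 9F at offsets 10–11.
Offset 10 falls in char 4's range; it's byte 1 of C3 9F = 0xC3.

0xC3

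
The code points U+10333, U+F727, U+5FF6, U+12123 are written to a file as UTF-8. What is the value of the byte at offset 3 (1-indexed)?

1-indexed offset 3 is 0-indexed offset 2.
U+10333 → 4-byte form F0 90 8C B3 at offsets 0–3.
Offset 2 falls in char 1's range; it's byte 3 of F0 90 8C B3 = 0x8C.

0x8C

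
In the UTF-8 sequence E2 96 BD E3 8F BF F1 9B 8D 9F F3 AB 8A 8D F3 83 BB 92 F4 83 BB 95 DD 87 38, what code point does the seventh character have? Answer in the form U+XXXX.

Offset 0: leading byte 0xE2 = 11100010 → 3-byte char #1 = E2 96 BD.
Offset 3: leading byte 0xE3 = 11100011 → 3-byte char #2 = E3 8F BF.
Offset 6: leading byte 0xF1 = 11110001 → 4-byte char #3 = F1 9B 8D 9F.
Offset 10: leading byte 0xF3 = 11110011 → 4-byte char #4 = F3 AB 8A 8D.
Offset 14: leading byte 0xF3 = 11110011 → 4-byte char #5 = F3 83 BB 92.
Offset 18: leading byte 0xF4 = 11110100 → 4-byte char #6 = F4 83 BB 95.
Offset 22: leading byte 0xDD = 11011101 → 2-byte char #7 = DD 87.
Leading byte 0xDD = 11011101 matches 110xxxxx → 2-byte sequence.
Byte 1: 0xDD = 11011101, payload 11101 (5 bits).
Byte 2: 0x87 = 10000111 (10xxxxxx ✓), payload 000111.
Concatenate: 11101000111 = 0x747 (11 bits → U+0747).

U+0747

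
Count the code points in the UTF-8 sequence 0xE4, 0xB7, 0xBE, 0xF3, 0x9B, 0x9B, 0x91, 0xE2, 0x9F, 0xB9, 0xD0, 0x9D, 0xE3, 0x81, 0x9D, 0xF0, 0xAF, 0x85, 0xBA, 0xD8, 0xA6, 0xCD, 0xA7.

8

Byte at offset 0: 0xE4 = 11100100 → 3-byte char (#1). Advance 3.
Byte at offset 3: 0xF3 = 11110011 → 4-byte char (#2). Advance 4.
Byte at offset 7: 0xE2 = 11100010 → 3-byte char (#3). Advance 3.
Byte at offset 10: 0xD0 = 11010000 → 2-byte char (#4). Advance 2.
Byte at offset 12: 0xE3 = 11100011 → 3-byte char (#5). Advance 3.
Byte at offset 15: 0xF0 = 11110000 → 4-byte char (#6). Advance 4.
Byte at offset 19: 0xD8 = 11011000 → 2-byte char (#7). Advance 2.
Byte at offset 21: 0xCD = 11001101 → 2-byte char (#8). Advance 2.
Reached end at offset 23 after 8 code points.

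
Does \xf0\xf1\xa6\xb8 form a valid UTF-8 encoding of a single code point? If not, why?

invalid (non-continuation byte where continuation expected)

Leading byte 0xF0 = 11110000 → 4-byte form.
Byte 2 is 0xF1 = 11110001, which is not 10xxxxxx — expected a continuation byte.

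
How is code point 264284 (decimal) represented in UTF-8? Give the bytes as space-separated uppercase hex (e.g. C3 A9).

F1 80 A1 9C

U+4085C = 0x4085C = 264284 decimal. In range U+10000–U+10FFFF → 4-byte form: 11110xxx 10xxxxxx 10xxxxxx 10xxxxxx.
Binary (21 bits): 001000000100001011100.
Split 3+6+6+6: 001 | 000000 | 100001 | 011100.
Byte 1: 11110001 = 0xF1.
Byte 2: 10000000 = 0x80.
Byte 3: 10100001 = 0xA1.
Byte 4: 10011100 = 0x9C.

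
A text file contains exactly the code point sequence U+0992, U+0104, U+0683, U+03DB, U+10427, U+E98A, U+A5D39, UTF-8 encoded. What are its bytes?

U+0992: 3-byte form → E0 A6 92.
U+0104: 2-byte form → C4 84.
U+0683: 2-byte form → DA 83.
U+03DB: 2-byte form → CF 9B.
U+10427: 4-byte form → F0 90 90 A7.
U+E98A: 3-byte form → EE A6 8A.
U+A5D39: 4-byte form → F2 A5 B4 B9.
Concatenated (20 bytes): E0 A6 92 C4 84 DA 83 CF 9B F0 90 90 A7 EE A6 8A F2 A5 B4 B9.

E0 A6 92 C4 84 DA 83 CF 9B F0 90 90 A7 EE A6 8A F2 A5 B4 B9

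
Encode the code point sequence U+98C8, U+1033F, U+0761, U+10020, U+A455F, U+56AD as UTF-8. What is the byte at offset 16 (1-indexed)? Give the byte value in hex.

0x95

1-indexed offset 16 is 0-indexed offset 15.
U+98C8 → 3-byte form E9 A3 88 at offsets 0–2.
U+1033F → 4-byte form F0 90 8C BF at offsets 3–6.
U+0761 → 2-byte form DD A1 at offsets 7–8.
U+10020 → 4-byte form F0 90 80 A0 at offsets 9–12.
U+A455F → 4-byte form F2 A4 95 9F at offsets 13–16.
Offset 15 falls in char 5's range; it's byte 3 of F2 A4 95 9F = 0x95.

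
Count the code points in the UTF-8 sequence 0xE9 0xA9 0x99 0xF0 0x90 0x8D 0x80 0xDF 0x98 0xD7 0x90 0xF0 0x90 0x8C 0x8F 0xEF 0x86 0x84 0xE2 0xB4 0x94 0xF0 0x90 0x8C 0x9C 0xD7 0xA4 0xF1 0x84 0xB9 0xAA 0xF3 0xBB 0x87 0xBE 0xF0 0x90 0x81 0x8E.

12

Byte at offset 0: 0xE9 = 11101001 → 3-byte char (#1). Advance 3.
Byte at offset 3: 0xF0 = 11110000 → 4-byte char (#2). Advance 4.
Byte at offset 7: 0xDF = 11011111 → 2-byte char (#3). Advance 2.
Byte at offset 9: 0xD7 = 11010111 → 2-byte char (#4). Advance 2.
Byte at offset 11: 0xF0 = 11110000 → 4-byte char (#5). Advance 4.
Byte at offset 15: 0xEF = 11101111 → 3-byte char (#6). Advance 3.
Byte at offset 18: 0xE2 = 11100010 → 3-byte char (#7). Advance 3.
Byte at offset 21: 0xF0 = 11110000 → 4-byte char (#8). Advance 4.
Byte at offset 25: 0xD7 = 11010111 → 2-byte char (#9). Advance 2.
Byte at offset 27: 0xF1 = 11110001 → 4-byte char (#10). Advance 4.
Byte at offset 31: 0xF3 = 11110011 → 4-byte char (#11). Advance 4.
Byte at offset 35: 0xF0 = 11110000 → 4-byte char (#12). Advance 4.
Reached end at offset 39 after 12 code points.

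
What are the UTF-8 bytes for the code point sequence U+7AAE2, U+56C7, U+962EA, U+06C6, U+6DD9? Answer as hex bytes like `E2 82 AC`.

F1 BA AB A2 E5 9B 87 F2 96 8B AA DB 86 E6 B7 99

U+7AAE2: 4-byte form → F1 BA AB A2.
U+56C7: 3-byte form → E5 9B 87.
U+962EA: 4-byte form → F2 96 8B AA.
U+06C6: 2-byte form → DB 86.
U+6DD9: 3-byte form → E6 B7 99.
Concatenated (16 bytes): F1 BA AB A2 E5 9B 87 F2 96 8B AA DB 86 E6 B7 99.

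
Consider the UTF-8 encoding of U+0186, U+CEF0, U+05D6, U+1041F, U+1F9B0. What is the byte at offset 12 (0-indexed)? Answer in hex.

0x9F

U+0186 → 2-byte form C6 86 at offsets 0–1.
U+CEF0 → 3-byte form EC BB B0 at offsets 2–4.
U+05D6 → 2-byte form D7 96 at offsets 5–6.
U+1041F → 4-byte form F0 90 90 9F at offsets 7–10.
U+1F9B0 → 4-byte form F0 9F A6 B0 at offsets 11–14.
Offset 12 falls in char 5's range; it's byte 2 of F0 9F A6 B0 = 0x9F.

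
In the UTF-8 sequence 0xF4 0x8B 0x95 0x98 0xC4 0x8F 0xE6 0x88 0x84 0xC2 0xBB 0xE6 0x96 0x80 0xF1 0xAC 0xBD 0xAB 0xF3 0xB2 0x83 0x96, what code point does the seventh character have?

U+F20D6

Offset 0: leading byte 0xF4 = 11110100 → 4-byte char #1 = F4 8B 95 98.
Offset 4: leading byte 0xC4 = 11000100 → 2-byte char #2 = C4 8F.
Offset 6: leading byte 0xE6 = 11100110 → 3-byte char #3 = E6 88 84.
Offset 9: leading byte 0xC2 = 11000010 → 2-byte char #4 = C2 BB.
Offset 11: leading byte 0xE6 = 11100110 → 3-byte char #5 = E6 96 80.
Offset 14: leading byte 0xF1 = 11110001 → 4-byte char #6 = F1 AC BD AB.
Offset 18: leading byte 0xF3 = 11110011 → 4-byte char #7 = F3 B2 83 96.
Leading byte 0xF3 = 11110011 matches 11110xxx → 4-byte sequence.
Byte 1: 0xF3 = 11110011, payload 011 (3 bits).
Byte 2: 0xB2 = 10110010 (10xxxxxx ✓), payload 110010.
Byte 3: 0x83 = 10000011 (10xxxxxx ✓), payload 000011.
Byte 4: 0x96 = 10010110 (10xxxxxx ✓), payload 010110.
Concatenate: 011110010000011010110 = 0xF20D6 (21 bits → U+F20D6).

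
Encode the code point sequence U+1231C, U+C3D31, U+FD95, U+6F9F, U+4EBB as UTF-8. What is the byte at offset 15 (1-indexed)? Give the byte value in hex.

1-indexed offset 15 is 0-indexed offset 14.
U+1231C → 4-byte form F0 92 8C 9C at offsets 0–3.
U+C3D31 → 4-byte form F3 83 B4 B1 at offsets 4–7.
U+FD95 → 3-byte form EF B6 95 at offsets 8–10.
U+6F9F → 3-byte form E6 BE 9F at offsets 11–13.
U+4EBB → 3-byte form E4 BA BB at offsets 14–16.
Offset 14 falls in char 5's range; it's byte 1 of E4 BA BB = 0xE4.

0xE4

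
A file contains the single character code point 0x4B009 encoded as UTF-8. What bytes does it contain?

F1 8B 80 89

U+4B009 = 0x4B009 = 307209 decimal. In range U+10000–U+10FFFF → 4-byte form: 11110xxx 10xxxxxx 10xxxxxx 10xxxxxx.
Binary (21 bits): 001001011000000001001.
Split 3+6+6+6: 001 | 001011 | 000000 | 001001.
Byte 1: 11110001 = 0xF1.
Byte 2: 10001011 = 0x8B.
Byte 3: 10000000 = 0x80.
Byte 4: 10001001 = 0x89.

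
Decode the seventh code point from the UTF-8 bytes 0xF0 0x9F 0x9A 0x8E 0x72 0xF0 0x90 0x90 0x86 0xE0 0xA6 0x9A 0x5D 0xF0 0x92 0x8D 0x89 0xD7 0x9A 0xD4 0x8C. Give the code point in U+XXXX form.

Offset 0: leading byte 0xF0 = 11110000 → 4-byte char #1 = F0 9F 9A 8E.
Offset 4: leading byte 0x72 = 01110010 → 1-byte char #2 = 72.
Offset 5: leading byte 0xF0 = 11110000 → 4-byte char #3 = F0 90 90 86.
Offset 9: leading byte 0xE0 = 11100000 → 3-byte char #4 = E0 A6 9A.
Offset 12: leading byte 0x5D = 01011101 → 1-byte char #5 = 5D.
Offset 13: leading byte 0xF0 = 11110000 → 4-byte char #6 = F0 92 8D 89.
Offset 17: leading byte 0xD7 = 11010111 → 2-byte char #7 = D7 9A.
Leading byte 0xD7 = 11010111 matches 110xxxxx → 2-byte sequence.
Byte 1: 0xD7 = 11010111, payload 10111 (5 bits).
Byte 2: 0x9A = 10011010 (10xxxxxx ✓), payload 011010.
Concatenate: 10111011010 = 0x5DA (11 bits → U+05DA).

U+05DA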